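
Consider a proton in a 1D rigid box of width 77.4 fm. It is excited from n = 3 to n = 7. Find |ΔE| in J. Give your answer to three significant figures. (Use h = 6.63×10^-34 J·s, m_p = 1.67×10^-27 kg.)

|ΔE| = 2.20×10^-13 J

E_1 = h²/(8m_pL²) = 5.492×10^-15 J.
|ΔE| = |3² − 7²|·E_1 = 40·5.492×10^-15 J = 2.20×10^-13 J.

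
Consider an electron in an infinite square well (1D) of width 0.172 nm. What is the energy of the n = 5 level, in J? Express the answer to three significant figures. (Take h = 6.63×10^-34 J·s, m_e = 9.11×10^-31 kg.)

For an infinite well E_n = n²h²/(8m_eL²), so E_1 = h²/(8m_eL²) = (6.63×10^-34)²/(8·9.11×10^-31·(1.72×10^-10 m)²) = 2.039×10^-18 J.
Then E_5 = 5²·E_1 = 25·2.039×10^-18 J = 5.10×10^-17 J.

E_5 = 5.10×10^-17 J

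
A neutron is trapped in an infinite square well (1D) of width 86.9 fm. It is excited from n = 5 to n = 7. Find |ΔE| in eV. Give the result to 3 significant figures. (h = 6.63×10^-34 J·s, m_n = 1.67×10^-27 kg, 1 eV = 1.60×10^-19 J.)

|ΔE| = 6.54×10^5 eV

E_1 = h²/(8m_nL²) = 4.357×10^-15 J.
|ΔE| = |5² − 7²|·E_1 = 24·4.357×10^-15 J = 1.046×10^-13 J = 6.54×10^5 eV.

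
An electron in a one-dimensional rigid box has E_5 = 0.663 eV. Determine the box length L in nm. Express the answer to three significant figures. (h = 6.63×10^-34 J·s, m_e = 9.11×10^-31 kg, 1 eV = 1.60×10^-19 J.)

From E_n = n²h²/(8m_eL²), L = n·h/√(8m_eE_n).
E_5 = 0.663 eV = 1.061×10^-19 J, so L = 5·6.63×10^-34/√(8·9.11×10^-31·1.061×10^-19) = 3.77×10^-9 m = 3.77 nm.

L = 3.77 nm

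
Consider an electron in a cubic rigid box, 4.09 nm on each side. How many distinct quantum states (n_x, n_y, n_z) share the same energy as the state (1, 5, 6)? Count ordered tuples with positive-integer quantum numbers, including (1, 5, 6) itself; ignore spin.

degeneracy = 12

The level has n_x² + n_y² + n_z² = 62. The ordered positive-integer solutions are (1, 5, 6), (1, 6, 5), (2, 3, 7), (2, 7, 3), (3, 2, 7), (3, 7, 2), (5, 1, 6), (5, 6, 1), (6, 1, 5), (6, 5, 1), (7, 2, 3), (7, 3, 2).
That gives 12 states.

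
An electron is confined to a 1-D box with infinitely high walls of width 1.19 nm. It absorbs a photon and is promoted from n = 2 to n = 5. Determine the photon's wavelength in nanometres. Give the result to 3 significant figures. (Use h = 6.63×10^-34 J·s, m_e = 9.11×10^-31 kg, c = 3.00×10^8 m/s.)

E_1 = h²/(8m_eL²) = 4.259×10^-20 J, so ΔE = (5² − 2²)E_1 = 8.944×10^-19 J.
λ = hc/ΔE = (6.63×10^-34·3.00×10^8)/8.944×10^-19 = 2.22×10^-7 m = 222 nm.

λ = 222 nm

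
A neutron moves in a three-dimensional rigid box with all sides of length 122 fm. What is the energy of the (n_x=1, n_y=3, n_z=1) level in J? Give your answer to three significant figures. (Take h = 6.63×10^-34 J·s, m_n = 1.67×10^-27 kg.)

E = 2.43×10^-14 J

For a 3D rectangular well E = (h²/8m_n)·Σ n_i²/L_i² = (6.63×10^-34)²/(8·1.67×10^-27) · [1²/(122 fm)² + 3²/(122 fm)² + 1²/(122 fm)²].
Evaluating gives E = 2.43×10^-14 J.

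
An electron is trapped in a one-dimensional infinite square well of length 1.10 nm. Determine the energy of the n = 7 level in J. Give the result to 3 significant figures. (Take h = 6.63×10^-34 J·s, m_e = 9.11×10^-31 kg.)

For an infinite well E_n = n²h²/(8m_eL²), so E_1 = h²/(8m_eL²) = (6.63×10^-34)²/(8·9.11×10^-31·(1.10×10^-9 m)²) = 4.985×10^-20 J.
Then E_7 = 7²·E_1 = 49·4.985×10^-20 J = 2.44×10^-18 J.

E_7 = 2.44×10^-18 J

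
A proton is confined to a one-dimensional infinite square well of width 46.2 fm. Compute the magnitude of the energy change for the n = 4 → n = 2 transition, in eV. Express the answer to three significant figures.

|ΔE| = 1.15×10^6 eV

E_1 = h²/(8m_pL²) = 1.537×10^-14 J.
|ΔE| = |4² − 2²|·E_1 = 12·1.537×10^-14 J = 1.844×10^-13 J = 1.15×10^6 eV.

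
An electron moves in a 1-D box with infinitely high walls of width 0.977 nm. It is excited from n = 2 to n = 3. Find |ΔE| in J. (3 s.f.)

E_1 = h²/(8m_eL²) = 6.312×10^-20 J.
|ΔE| = |2² − 3²|·E_1 = 5·6.312×10^-20 J = 3.16×10^-19 J.

|ΔE| = 3.16×10^-19 J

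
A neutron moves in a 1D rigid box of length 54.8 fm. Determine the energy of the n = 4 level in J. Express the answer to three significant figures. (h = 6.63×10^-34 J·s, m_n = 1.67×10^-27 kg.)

For an infinite well E_n = n²h²/(8m_nL²), so E_1 = h²/(8m_nL²) = (6.63×10^-34)²/(8·1.67×10^-27·(5.48×10^-14 m)²) = 1.096×10^-14 J.
Then E_4 = 4²·E_1 = 16·1.096×10^-14 J = 1.75×10^-13 J.

E_4 = 1.75×10^-13 J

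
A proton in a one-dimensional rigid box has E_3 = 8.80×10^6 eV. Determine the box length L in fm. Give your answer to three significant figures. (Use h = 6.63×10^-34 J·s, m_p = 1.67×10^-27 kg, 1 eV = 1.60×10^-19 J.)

L = 14.5 fm

From E_n = n²h²/(8m_pL²), L = n·h/√(8m_pE_n).
E_3 = 8.80×10^6 eV = 1.408×10^-12 J, so L = 3·6.63×10^-34/√(8·1.67×10^-27·1.408×10^-12) = 1.45×10^-14 m = 14.5 fm.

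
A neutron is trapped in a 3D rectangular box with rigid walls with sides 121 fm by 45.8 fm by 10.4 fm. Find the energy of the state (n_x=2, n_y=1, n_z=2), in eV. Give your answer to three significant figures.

For a 3D rectangular well E = (h²/8m_n)·Σ n_i²/L_i² = (6.626×10^-34)²/(8·1.675×10^-27) · [2²/(121 fm)² + 1²/(45.8 fm)² + 2²/(10.4 fm)²].
Evaluating gives E = 1.236×10^-12 J = 7.72×10^6 eV.

E = 7.72×10^6 eV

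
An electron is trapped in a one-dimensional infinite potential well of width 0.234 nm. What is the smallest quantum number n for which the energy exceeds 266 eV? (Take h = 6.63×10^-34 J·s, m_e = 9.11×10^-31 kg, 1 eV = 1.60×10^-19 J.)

n = 7

E_1 = h²/(8m_eL²) = 1.102×10^-18 J = 6.888 eV.
Need n² > 266/6.888 = 38.62, i.e. n > 6.214.
The smallest integer satisfying this is n = 7.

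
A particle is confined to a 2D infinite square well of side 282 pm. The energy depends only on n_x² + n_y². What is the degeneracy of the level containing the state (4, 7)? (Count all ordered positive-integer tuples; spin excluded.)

The level has n_x² + n_y² = 65. The ordered positive-integer solutions are (1, 8), (4, 7), (7, 4), (8, 1).
That gives 4 states.

degeneracy = 4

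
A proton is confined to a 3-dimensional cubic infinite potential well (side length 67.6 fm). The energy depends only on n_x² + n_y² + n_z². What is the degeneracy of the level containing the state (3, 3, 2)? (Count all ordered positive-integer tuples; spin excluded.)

degeneracy = 3

The level has n_x² + n_y² + n_z² = 22. The ordered positive-integer solutions are (2, 3, 3), (3, 2, 3), (3, 3, 2).
That gives 3 states.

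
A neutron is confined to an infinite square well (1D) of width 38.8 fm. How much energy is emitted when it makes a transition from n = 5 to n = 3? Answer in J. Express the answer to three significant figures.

E_1 = h²/(8m_nL²) = 2.176×10^-14 J.
|ΔE| = |5² − 3²|·E_1 = 16·2.176×10^-14 J = 3.48×10^-13 J.

|ΔE| = 3.48×10^-13 J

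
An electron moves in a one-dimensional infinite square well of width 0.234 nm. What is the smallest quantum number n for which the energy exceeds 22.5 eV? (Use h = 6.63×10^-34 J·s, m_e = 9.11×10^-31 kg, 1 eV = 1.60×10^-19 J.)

n = 2

E_1 = h²/(8m_eL²) = 1.102×10^-18 J = 6.888 eV.
Need n² > 22.5/6.888 = 3.267, i.e. n > 1.807.
The smallest integer satisfying this is n = 2.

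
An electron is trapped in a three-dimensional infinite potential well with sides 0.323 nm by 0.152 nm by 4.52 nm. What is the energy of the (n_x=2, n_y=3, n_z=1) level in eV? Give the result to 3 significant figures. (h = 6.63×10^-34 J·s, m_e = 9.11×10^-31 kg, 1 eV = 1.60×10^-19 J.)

E = 161 eV

For a 3D rectangular well E = (h²/8m_e)·Σ n_i²/L_i² = (6.63×10^-34)²/(8·9.11×10^-31) · [2²/(0.323 nm)² + 3²/(0.152 nm)² + 1²/(4.52 nm)²].
Evaluating gives E = 2.581×10^-17 J = 161 eV.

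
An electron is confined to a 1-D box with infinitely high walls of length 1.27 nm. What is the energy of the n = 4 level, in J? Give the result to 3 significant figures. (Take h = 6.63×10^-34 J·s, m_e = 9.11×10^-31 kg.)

For an infinite well E_n = n²h²/(8m_eL²), so E_1 = h²/(8m_eL²) = (6.63×10^-34)²/(8·9.11×10^-31·(1.27×10^-9 m)²) = 3.739×10^-20 J.
Then E_4 = 4²·E_1 = 16·3.739×10^-20 J = 5.98×10^-19 J.

E_4 = 5.98×10^-19 J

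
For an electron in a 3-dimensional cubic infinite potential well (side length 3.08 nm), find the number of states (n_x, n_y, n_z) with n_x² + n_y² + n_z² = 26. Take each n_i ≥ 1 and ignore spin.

The level has n_x² + n_y² + n_z² = 26. The ordered positive-integer solutions are (1, 3, 4), (1, 4, 3), (3, 1, 4), (3, 4, 1), (4, 1, 3), (4, 3, 1).
That gives 6 states.

degeneracy = 6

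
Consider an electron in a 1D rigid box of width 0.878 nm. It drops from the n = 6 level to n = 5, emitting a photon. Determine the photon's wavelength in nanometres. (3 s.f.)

λ = 231 nm

E_1 = h²/(8m_eL²) = 7.815×10^-20 J, so ΔE = (6² − 5²)E_1 = 8.596×10^-19 J.
λ = hc/ΔE = (6.626×10^-34·2.998×10^8)/8.596×10^-19 = 2.31×10^-7 m = 231 nm.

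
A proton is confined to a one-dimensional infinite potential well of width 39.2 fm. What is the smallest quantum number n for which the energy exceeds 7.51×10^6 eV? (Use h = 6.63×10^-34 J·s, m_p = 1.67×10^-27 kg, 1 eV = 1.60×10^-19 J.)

n = 8

E_1 = h²/(8m_pL²) = 2.141×10^-14 J = 1.338×10^5 eV.
Need n² > 7.51×10^6/1.338×10^5 = 56.13, i.e. n > 7.492.
The smallest integer satisfying this is n = 8.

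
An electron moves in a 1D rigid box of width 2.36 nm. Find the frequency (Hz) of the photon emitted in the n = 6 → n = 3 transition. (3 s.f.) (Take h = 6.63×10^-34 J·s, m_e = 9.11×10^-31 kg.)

E_1 = h²/(8m_eL²) = 1.083×10^-20 J and ΔE = (6² − 3²)E_1 = 2.924×10^-19 J.
f = ΔE/h = 2.924×10^-19/6.63×10^-34 = 4.41×10^14 Hz.

f = 4.41×10^14 Hz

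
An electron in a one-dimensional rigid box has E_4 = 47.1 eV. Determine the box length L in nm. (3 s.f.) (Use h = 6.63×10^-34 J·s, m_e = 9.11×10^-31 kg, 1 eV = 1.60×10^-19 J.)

From E_n = n²h²/(8m_eL²), L = n·h/√(8m_eE_n).
E_4 = 47.1 eV = 7.536×10^-18 J, so L = 4·6.63×10^-34/√(8·9.11×10^-31·7.536×10^-18) = 3.58×10^-10 m = 0.358 nm.

L = 0.358 nm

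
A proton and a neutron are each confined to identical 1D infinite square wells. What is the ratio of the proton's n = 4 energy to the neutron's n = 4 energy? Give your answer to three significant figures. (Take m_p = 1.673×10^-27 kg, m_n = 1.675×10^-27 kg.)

E_n ∝ 1/m at fixed n and L, so the ratio is m_n/m_p = 1.675×10^-27/1.673×10^-27 = 1.00.

1.00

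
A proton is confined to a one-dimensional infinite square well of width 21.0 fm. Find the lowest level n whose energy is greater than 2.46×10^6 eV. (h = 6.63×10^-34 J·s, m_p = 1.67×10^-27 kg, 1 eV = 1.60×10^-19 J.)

n = 3

E_1 = h²/(8m_pL²) = 7.461×10^-14 J = 4.663×10^5 eV.
Need n² > 2.46×10^6/4.663×10^5 = 5.276, i.e. n > 2.297.
The smallest integer satisfying this is n = 3.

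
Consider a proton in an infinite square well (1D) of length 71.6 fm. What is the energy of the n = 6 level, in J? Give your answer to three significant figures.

For an infinite well E_n = n²h²/(8m_pL²), so E_1 = h²/(8m_pL²) = (6.626×10^-34)²/(8·1.673×10^-27·(7.16×10^-14 m)²) = 6.399×10^-15 J.
Then E_6 = 6²·E_1 = 36·6.399×10^-15 J = 2.30×10^-13 J.

E_6 = 2.30×10^-13 J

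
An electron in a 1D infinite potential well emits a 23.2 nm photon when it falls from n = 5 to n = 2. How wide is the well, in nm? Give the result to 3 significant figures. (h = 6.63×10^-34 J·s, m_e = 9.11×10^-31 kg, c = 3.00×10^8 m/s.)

The photon carries ΔE = hc/λ = 6.63×10^-34·3.00×10^8/2.32×10^-8 m = 8.573×10^-18 J.
Since ΔE = (5² − 2²)E_1, E_1 = 4.082×10^-19 J, and L = h/√(8m_eE_1) = 3.84×10^-10 m = 0.384 nm.

L = 0.384 nm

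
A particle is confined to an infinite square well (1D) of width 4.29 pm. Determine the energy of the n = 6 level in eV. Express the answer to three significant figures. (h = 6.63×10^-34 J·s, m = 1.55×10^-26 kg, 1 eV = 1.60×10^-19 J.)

E_6 = 43.3 eV

For an infinite well E_n = n²h²/(8mL²), so E_1 = h²/(8mL²) = (6.63×10^-34)²/(8·1.55×10^-26·(4.29×10^-12 m)²) = 1.926×10^-19 J.
Then E_6 = 6²·E_1 = 36·1.926×10^-19 J = 6.934×10^-18 J.
Converting, E_6 = 6.934×10^-18 J / (1.60×10^-19 J/eV) = 43.3 eV.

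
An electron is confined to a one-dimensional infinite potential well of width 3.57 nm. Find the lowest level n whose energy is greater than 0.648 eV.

n = 5

E_1 = h²/(8m_eL²) = 4.727×10^-21 J = 0.02951 eV.
Need n² > 0.648/0.02951 = 21.96, i.e. n > 4.686.
The smallest integer satisfying this is n = 5.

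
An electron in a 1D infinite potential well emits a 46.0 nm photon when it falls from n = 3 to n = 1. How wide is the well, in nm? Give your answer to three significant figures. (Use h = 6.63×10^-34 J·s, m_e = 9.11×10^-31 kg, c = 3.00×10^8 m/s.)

The photon carries ΔE = hc/λ = 6.63×10^-34·3.00×10^8/4.60×10^-8 m = 4.324×10^-18 J.
Since ΔE = (3² − 1²)E_1, E_1 = 5.405×10^-19 J, and L = h/√(8m_eE_1) = 3.34×10^-10 m = 0.334 nm.

L = 0.334 nm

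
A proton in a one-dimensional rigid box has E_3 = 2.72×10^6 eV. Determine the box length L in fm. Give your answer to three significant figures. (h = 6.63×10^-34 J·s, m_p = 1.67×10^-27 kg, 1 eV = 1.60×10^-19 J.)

From E_n = n²h²/(8m_pL²), L = n·h/√(8m_pE_n).
E_3 = 2.72×10^6 eV = 4.352×10^-13 J, so L = 3·6.63×10^-34/√(8·1.67×10^-27·4.352×10^-13) = 2.61×10^-14 m = 26.1 fm.

L = 26.1 fm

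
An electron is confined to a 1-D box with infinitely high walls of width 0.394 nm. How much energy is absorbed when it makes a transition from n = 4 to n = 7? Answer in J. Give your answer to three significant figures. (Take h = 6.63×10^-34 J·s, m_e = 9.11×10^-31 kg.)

E_1 = h²/(8m_eL²) = 3.885×10^-19 J.
|ΔE| = |4² − 7²|·E_1 = 33·3.885×10^-19 J = 1.28×10^-17 J.

|ΔE| = 1.28×10^-17 J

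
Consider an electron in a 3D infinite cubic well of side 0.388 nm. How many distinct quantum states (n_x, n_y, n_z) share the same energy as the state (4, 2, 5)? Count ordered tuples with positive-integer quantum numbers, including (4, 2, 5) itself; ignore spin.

The level has n_x² + n_y² + n_z² = 45. The ordered positive-integer solutions are (2, 4, 5), (2, 5, 4), (4, 2, 5), (4, 5, 2), (5, 2, 4), (5, 4, 2).
That gives 6 states.

degeneracy = 6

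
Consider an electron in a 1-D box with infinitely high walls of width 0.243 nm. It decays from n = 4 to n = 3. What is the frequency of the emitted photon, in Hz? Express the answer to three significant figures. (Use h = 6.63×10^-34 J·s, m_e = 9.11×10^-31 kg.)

E_1 = h²/(8m_eL²) = 1.021×10^-18 J and ΔE = (4² − 3²)E_1 = 7.147×10^-18 J.
f = ΔE/h = 7.147×10^-18/6.63×10^-34 = 1.08×10^16 Hz.

f = 1.08×10^16 Hz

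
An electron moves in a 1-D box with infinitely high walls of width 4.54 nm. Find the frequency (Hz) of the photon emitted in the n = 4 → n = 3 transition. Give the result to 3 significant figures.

f = 3.09×10^13 Hz

E_1 = h²/(8m_eL²) = 2.923×10^-21 J and ΔE = (4² − 3²)E_1 = 2.046×10^-20 J.
f = ΔE/h = 2.046×10^-20/6.626×10^-34 = 3.09×10^13 Hz.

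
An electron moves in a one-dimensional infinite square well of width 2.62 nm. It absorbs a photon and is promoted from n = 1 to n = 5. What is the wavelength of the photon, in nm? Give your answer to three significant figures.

E_1 = h²/(8m_eL²) = 8.777×10^-21 J, so ΔE = (5² − 1²)E_1 = 2.106×10^-19 J.
λ = hc/ΔE = (6.626×10^-34·2.998×10^8)/2.106×10^-19 = 9.43×10^-7 m = 943 nm.

λ = 943 nm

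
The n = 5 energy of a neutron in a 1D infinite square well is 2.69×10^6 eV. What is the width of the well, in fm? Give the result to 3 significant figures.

From E_n = n²h²/(8m_nL²), L = n·h/√(8m_nE_n).
E_5 = 2.69×10^6 eV = 4.309×10^-13 J, so L = 5·6.626×10^-34/√(8·1.675×10^-27·4.309×10^-13) = 4.36×10^-14 m = 43.6 fm.

L = 43.6 fm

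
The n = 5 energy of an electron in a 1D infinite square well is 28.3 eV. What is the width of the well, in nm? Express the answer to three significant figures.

L = 0.576 nm

From E_n = n²h²/(8m_eL²), L = n·h/√(8m_eE_n).
E_5 = 28.3 eV = 4.534×10^-18 J, so L = 5·6.626×10^-34/√(8·9.109×10^-31·4.534×10^-18) = 5.76×10^-10 m = 0.576 nm.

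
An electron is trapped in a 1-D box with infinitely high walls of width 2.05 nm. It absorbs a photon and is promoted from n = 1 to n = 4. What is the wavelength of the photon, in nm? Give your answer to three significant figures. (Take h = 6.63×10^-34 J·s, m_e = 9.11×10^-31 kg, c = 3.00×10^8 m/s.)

λ = 924 nm

E_1 = h²/(8m_eL²) = 1.435×10^-20 J, so ΔE = (4² − 1²)E_1 = 2.153×10^-19 J.
λ = hc/ΔE = (6.63×10^-34·3.00×10^8)/2.153×10^-19 = 9.24×10^-7 m = 924 nm.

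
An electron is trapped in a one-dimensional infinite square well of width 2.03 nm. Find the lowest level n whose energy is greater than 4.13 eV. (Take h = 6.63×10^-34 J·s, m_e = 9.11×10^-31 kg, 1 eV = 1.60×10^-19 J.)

n = 7

E_1 = h²/(8m_eL²) = 1.464×10^-20 J = 0.09150 eV.
Need n² > 4.13/0.09150 = 45.14, i.e. n > 6.719.
The smallest integer satisfying this is n = 7.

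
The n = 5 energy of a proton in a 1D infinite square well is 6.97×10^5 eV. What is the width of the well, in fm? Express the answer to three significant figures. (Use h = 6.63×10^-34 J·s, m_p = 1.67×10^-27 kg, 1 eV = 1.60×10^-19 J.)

From E_n = n²h²/(8m_pL²), L = n·h/√(8m_pE_n).
E_5 = 6.97×10^5 eV = 1.115×10^-13 J, so L = 5·6.63×10^-34/√(8·1.67×10^-27·1.115×10^-13) = 8.59×10^-14 m = 85.9 fm.

L = 85.9 fm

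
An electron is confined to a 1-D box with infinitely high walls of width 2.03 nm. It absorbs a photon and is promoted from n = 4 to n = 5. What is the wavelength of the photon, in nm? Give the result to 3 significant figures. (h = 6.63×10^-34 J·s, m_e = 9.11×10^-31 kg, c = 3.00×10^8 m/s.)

λ = 1.51×10^3 nm

E_1 = h²/(8m_eL²) = 1.464×10^-20 J, so ΔE = (5² − 4²)E_1 = 1.318×10^-19 J.
λ = hc/ΔE = (6.63×10^-34·3.00×10^8)/1.318×10^-19 = 1.51×10^-6 m = 1.51×10^3 nm.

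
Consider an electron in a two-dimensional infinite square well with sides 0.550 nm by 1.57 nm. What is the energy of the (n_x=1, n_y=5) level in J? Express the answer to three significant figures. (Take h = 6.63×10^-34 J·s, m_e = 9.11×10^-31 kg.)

E = 8.11×10^-19 J

For a 2D rectangular well E = (h²/8m_e)·Σ n_i²/L_i² = (6.63×10^-34)²/(8·9.11×10^-31) · [1²/(0.550 nm)² + 5²/(1.57 nm)²].
Evaluating gives E = 8.11×10^-19 J.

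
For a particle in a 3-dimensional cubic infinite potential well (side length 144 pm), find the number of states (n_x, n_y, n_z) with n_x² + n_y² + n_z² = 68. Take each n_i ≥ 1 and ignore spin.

The level has n_x² + n_y² + n_z² = 68. The ordered positive-integer solutions are (4, 4, 6), (4, 6, 4), (6, 4, 4).
That gives 3 states.

degeneracy = 3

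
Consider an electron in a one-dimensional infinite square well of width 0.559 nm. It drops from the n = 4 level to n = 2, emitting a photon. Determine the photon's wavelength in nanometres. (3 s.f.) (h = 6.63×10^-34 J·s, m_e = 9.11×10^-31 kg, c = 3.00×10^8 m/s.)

λ = 85.9 nm

E_1 = h²/(8m_eL²) = 1.930×10^-19 J, so ΔE = (4² − 2²)E_1 = 2.316×10^-18 J.
λ = hc/ΔE = (6.63×10^-34·3.00×10^8)/2.316×10^-18 = 8.59×10^-8 m = 85.9 nm.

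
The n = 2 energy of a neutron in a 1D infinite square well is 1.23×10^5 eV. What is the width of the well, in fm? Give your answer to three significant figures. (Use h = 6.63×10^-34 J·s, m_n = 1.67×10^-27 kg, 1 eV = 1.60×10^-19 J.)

L = 81.8 fm

From E_n = n²h²/(8m_nL²), L = n·h/√(8m_nE_n).
E_2 = 1.23×10^5 eV = 1.968×10^-14 J, so L = 2·6.63×10^-34/√(8·1.67×10^-27·1.968×10^-14) = 8.18×10^-14 m = 81.8 fm.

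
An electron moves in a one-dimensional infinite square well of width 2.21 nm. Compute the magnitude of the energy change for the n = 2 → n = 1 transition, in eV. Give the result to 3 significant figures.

|ΔE| = 0.231 eV

E_1 = h²/(8m_eL²) = 1.234×10^-20 J.
|ΔE| = |2² − 1²|·E_1 = 3·1.234×10^-20 J = 3.702×10^-20 J = 0.231 eV.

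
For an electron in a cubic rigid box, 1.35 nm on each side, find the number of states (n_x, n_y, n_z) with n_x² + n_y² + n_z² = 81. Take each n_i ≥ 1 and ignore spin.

The level has n_x² + n_y² + n_z² = 81. The ordered positive-integer solutions are (1, 4, 8), (1, 8, 4), (3, 6, 6), (4, 1, 8), (4, 4, 7), (4, 7, 4), (4, 8, 1), (6, 3, 6), (6, 6, 3), (7, 4, 4), (8, 1, 4), (8, 4, 1).
That gives 12 states.

degeneracy = 12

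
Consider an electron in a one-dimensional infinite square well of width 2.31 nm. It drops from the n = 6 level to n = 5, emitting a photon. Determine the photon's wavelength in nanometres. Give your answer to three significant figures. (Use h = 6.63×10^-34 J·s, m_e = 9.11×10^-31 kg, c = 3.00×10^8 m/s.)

E_1 = h²/(8m_eL²) = 1.130×10^-20 J, so ΔE = (6² − 5²)E_1 = 1.243×10^-19 J.
λ = hc/ΔE = (6.63×10^-34·3.00×10^8)/1.243×10^-19 = 1.60×10^-6 m = 1.60×10^3 nm.

λ = 1.60×10^3 nm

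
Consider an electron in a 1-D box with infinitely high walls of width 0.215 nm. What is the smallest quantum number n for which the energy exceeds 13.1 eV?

n = 2

E_1 = h²/(8m_eL²) = 1.303×10^-18 J = 8.134 eV.
Need n² > 13.1/8.134 = 1.611, i.e. n > 1.269.
The smallest integer satisfying this is n = 2.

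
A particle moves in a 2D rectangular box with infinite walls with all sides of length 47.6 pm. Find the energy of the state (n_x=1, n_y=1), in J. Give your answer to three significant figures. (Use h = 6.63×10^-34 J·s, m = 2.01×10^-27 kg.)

For a 2D rectangular well E = (h²/8m)·Σ n_i²/L_i² = (6.63×10^-34)²/(8·2.01×10^-27) · [1²/(47.6 pm)² + 1²/(47.6 pm)²].
Evaluating gives E = 2.41×10^-20 J.

E = 2.41×10^-20 J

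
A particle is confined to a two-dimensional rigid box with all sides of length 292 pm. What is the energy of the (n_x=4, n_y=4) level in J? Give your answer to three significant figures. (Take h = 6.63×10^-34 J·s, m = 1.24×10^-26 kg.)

E = 1.66×10^-21 J

For a 2D rectangular well E = (h²/8m)·Σ n_i²/L_i² = (6.63×10^-34)²/(8·1.24×10^-26) · [4²/(292 pm)² + 4²/(292 pm)²].
Evaluating gives E = 1.66×10^-21 J.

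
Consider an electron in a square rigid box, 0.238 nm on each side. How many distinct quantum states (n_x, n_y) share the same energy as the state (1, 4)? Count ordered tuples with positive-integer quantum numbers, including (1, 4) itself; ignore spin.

degeneracy = 2

The level has n_x² + n_y² = 17. The ordered positive-integer solutions are (1, 4), (4, 1).
That gives 2 states.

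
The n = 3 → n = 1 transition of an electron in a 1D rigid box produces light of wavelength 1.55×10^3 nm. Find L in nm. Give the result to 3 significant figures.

The photon carries ΔE = hc/λ = 6.626×10^-34·2.998×10^8/1.55×10^-6 m = 1.282×10^-19 J.
Since ΔE = (3² − 1²)E_1, E_1 = 1.602×10^-20 J, and L = h/√(8m_eE_1) = 1.94×10^-9 m = 1.94 nm.

L = 1.94 nm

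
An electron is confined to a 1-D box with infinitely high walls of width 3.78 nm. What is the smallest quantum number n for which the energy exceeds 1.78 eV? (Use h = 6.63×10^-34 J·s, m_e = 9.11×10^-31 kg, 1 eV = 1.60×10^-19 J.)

n = 9

E_1 = h²/(8m_eL²) = 4.221×10^-21 J = 0.02638 eV.
Need n² > 1.78/0.02638 = 67.48, i.e. n > 8.215.
The smallest integer satisfying this is n = 9.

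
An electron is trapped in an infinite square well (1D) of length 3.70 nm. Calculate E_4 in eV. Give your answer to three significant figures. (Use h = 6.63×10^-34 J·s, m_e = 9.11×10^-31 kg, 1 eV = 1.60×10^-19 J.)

E_4 = 0.441 eV

For an infinite well E_n = n²h²/(8m_eL²), so E_1 = h²/(8m_eL²) = (6.63×10^-34)²/(8·9.11×10^-31·(3.70×10^-9 m)²) = 4.406×10^-21 J.
Then E_4 = 4²·E_1 = 16·4.406×10^-21 J = 7.050×10^-20 J.
Converting, E_4 = 7.050×10^-20 J / (1.60×10^-19 J/eV) = 0.441 eV.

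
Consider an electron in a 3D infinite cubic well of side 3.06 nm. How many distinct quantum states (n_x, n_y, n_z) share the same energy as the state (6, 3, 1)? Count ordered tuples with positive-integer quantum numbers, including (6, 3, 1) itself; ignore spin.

degeneracy = 6

The level has n_x² + n_y² + n_z² = 46. The ordered positive-integer solutions are (1, 3, 6), (1, 6, 3), (3, 1, 6), (3, 6, 1), (6, 1, 3), (6, 3, 1).
That gives 6 states.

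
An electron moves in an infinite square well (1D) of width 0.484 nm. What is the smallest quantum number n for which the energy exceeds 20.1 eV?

E_1 = h²/(8m_eL²) = 2.572×10^-19 J = 1.605 eV.
Need n² > 20.1/1.605 = 12.52, i.e. n > 3.538.
The smallest integer satisfying this is n = 4.

n = 4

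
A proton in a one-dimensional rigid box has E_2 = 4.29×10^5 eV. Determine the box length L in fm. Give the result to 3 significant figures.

L = 43.7 fm

From E_n = n²h²/(8m_pL²), L = n·h/√(8m_pE_n).
E_2 = 4.29×10^5 eV = 6.873×10^-14 J, so L = 2·6.626×10^-34/√(8·1.673×10^-27·6.873×10^-14) = 4.37×10^-14 m = 43.7 fm.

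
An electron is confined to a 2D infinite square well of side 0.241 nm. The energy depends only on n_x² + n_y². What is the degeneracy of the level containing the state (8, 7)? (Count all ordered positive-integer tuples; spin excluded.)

degeneracy = 2

The level has n_x² + n_y² = 113. The ordered positive-integer solutions are (7, 8), (8, 7).
That gives 2 states.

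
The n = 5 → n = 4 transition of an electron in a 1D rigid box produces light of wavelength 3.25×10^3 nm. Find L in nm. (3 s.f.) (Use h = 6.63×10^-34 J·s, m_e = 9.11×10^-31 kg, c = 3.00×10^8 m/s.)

L = 2.98 nm

The photon carries ΔE = hc/λ = 6.63×10^-34·3.00×10^8/3.25×10^-6 m = 6.120×10^-20 J.
Since ΔE = (5² − 4²)E_1, E_1 = 6.800×10^-21 J, and L = h/√(8m_eE_1) = 2.98×10^-9 m = 2.98 nm.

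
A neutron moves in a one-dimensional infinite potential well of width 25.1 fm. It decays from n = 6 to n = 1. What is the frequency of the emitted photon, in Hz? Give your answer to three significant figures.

E_1 = h²/(8m_nL²) = 5.201×10^-14 J and ΔE = (6² − 1²)E_1 = 1.820×10^-12 J.
f = ΔE/h = 1.820×10^-12/6.626×10^-34 = 2.75×10^21 Hz.

f = 2.75×10^21 Hz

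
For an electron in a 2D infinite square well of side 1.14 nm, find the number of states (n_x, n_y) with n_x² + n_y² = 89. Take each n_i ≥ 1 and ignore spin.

degeneracy = 2

The level has n_x² + n_y² = 89. The ordered positive-integer solutions are (5, 8), (8, 5).
That gives 2 states.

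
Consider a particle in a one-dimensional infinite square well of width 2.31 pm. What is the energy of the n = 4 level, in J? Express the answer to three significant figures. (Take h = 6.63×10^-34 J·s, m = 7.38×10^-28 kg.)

For an infinite well E_n = n²h²/(8mL²), so E_1 = h²/(8mL²) = (6.63×10^-34)²/(8·7.38×10^-28·(2.31×10^-12 m)²) = 1.395×10^-17 J.
Then E_4 = 4²·E_1 = 16·1.395×10^-17 J = 2.23×10^-16 J.

E_4 = 2.23×10^-16 J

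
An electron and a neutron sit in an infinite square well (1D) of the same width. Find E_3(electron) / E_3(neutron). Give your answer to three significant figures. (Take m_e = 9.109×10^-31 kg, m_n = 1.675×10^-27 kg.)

1.84×10^3

E_n ∝ 1/m at fixed n and L, so the ratio is m_n/m_e = 1.675×10^-27/9.109×10^-31 = 1.84×10^3.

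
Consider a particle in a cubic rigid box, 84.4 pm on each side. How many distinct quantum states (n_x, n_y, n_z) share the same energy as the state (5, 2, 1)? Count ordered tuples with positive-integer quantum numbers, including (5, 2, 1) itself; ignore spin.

The level has n_x² + n_y² + n_z² = 30. The ordered positive-integer solutions are (1, 2, 5), (1, 5, 2), (2, 1, 5), (2, 5, 1), (5, 1, 2), (5, 2, 1).
That gives 6 states.

degeneracy = 6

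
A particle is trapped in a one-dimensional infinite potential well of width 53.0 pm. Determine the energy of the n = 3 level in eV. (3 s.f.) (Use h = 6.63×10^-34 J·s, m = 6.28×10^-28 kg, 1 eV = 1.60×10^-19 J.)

For an infinite well E_n = n²h²/(8mL²), so E_1 = h²/(8mL²) = (6.63×10^-34)²/(8·6.28×10^-28·(5.30×10^-11 m)²) = 3.115×10^-20 J.
Then E_3 = 3²·E_1 = 9·3.115×10^-20 J = 2.804×10^-19 J.
Converting, E_3 = 2.804×10^-19 J / (1.60×10^-19 J/eV) = 1.75 eV.

E_3 = 1.75 eV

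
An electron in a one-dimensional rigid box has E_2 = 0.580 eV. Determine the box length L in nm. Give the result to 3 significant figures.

L = 1.61 nm

From E_n = n²h²/(8m_eL²), L = n·h/√(8m_eE_n).
E_2 = 0.580 eV = 9.292×10^-20 J, so L = 2·6.626×10^-34/√(8·9.109×10^-31·9.292×10^-20) = 1.61×10^-9 m = 1.61 nm.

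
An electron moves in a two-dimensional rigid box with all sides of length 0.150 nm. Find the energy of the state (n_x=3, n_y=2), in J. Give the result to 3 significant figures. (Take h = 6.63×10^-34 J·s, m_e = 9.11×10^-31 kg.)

For a 2D rectangular well E = (h²/8m_e)·Σ n_i²/L_i² = (6.63×10^-34)²/(8·9.11×10^-31) · [3²/(0.150 nm)² + 2²/(0.150 nm)²].
Evaluating gives E = 3.48×10^-17 J.

E = 3.48×10^-17 J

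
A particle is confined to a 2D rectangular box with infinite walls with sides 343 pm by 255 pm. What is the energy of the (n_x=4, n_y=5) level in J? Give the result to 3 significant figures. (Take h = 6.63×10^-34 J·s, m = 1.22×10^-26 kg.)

E = 2.34×10^-21 J

For a 2D rectangular well E = (h²/8m)·Σ n_i²/L_i² = (6.63×10^-34)²/(8·1.22×10^-26) · [4²/(343 pm)² + 5²/(255 pm)²].
Evaluating gives E = 2.34×10^-21 J.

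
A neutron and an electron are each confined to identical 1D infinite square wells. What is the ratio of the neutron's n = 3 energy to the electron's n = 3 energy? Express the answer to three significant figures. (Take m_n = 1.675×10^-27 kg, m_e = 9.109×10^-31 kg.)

E_n ∝ 1/m at fixed n and L, so the ratio is m_e/m_n = 9.109×10^-31/1.675×10^-27 = 5.44×10^-4.

5.44×10^-4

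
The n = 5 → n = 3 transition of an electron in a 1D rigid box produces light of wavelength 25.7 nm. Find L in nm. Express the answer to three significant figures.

The photon carries ΔE = hc/λ = 6.626×10^-34·2.998×10^8/2.57×10^-8 m = 7.729×10^-18 J.
Since ΔE = (5² − 3²)E_1, E_1 = 4.831×10^-19 J, and L = h/√(8m_eE_1) = 3.53×10^-10 m = 0.353 nm.

L = 0.353 nm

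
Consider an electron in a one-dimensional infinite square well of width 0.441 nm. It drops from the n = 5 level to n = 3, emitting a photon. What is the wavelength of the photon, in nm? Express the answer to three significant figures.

λ = 40.1 nm

E_1 = h²/(8m_eL²) = 3.098×10^-19 J, so ΔE = (5² − 3²)E_1 = 4.957×10^-18 J.
λ = hc/ΔE = (6.626×10^-34·2.998×10^8)/4.957×10^-18 = 4.01×10^-8 m = 40.1 nm.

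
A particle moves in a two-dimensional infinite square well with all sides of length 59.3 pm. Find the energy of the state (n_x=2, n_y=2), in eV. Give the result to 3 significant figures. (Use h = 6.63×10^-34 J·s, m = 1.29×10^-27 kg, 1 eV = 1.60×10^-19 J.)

E = 0.606 eV

For a 2D rectangular well E = (h²/8m)·Σ n_i²/L_i² = (6.63×10^-34)²/(8·1.29×10^-27) · [2²/(59.3 pm)² + 2²/(59.3 pm)²].
Evaluating gives E = 9.690×10^-20 J = 0.606 eV.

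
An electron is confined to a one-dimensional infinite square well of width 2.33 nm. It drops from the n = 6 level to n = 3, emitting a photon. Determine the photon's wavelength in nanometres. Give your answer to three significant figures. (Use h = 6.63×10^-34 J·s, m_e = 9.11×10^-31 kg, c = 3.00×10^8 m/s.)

λ = 663 nm

E_1 = h²/(8m_eL²) = 1.111×10^-20 J, so ΔE = (6² − 3²)E_1 = 3.000×10^-19 J.
λ = hc/ΔE = (6.63×10^-34·3.00×10^8)/3.000×10^-19 = 6.63×10^-7 m = 663 nm.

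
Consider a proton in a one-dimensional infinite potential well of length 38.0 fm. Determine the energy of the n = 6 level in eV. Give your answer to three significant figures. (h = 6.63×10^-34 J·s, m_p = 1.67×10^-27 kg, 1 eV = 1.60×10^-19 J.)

E_6 = 5.13×10^6 eV

For an infinite well E_n = n²h²/(8m_pL²), so E_1 = h²/(8m_pL²) = (6.63×10^-34)²/(8·1.67×10^-27·(3.80×10^-14 m)²) = 2.279×10^-14 J.
Then E_6 = 6²·E_1 = 36·2.279×10^-14 J = 8.204×10^-13 J.
Converting, E_6 = 8.204×10^-13 J / (1.60×10^-19 J/eV) = 5.13×10^6 eV.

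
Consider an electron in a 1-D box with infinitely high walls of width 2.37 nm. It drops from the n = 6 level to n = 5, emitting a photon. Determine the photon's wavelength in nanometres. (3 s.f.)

λ = 1.68×10^3 nm

E_1 = h²/(8m_eL²) = 1.073×10^-20 J, so ΔE = (6² − 5²)E_1 = 1.180×10^-19 J.
λ = hc/ΔE = (6.626×10^-34·2.998×10^8)/1.180×10^-19 = 1.68×10^-6 m = 1.68×10^3 nm.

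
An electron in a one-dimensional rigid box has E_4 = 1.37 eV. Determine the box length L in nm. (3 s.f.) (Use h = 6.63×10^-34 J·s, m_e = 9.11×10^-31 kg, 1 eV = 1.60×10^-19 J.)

L = 2.10 nm

From E_n = n²h²/(8m_eL²), L = n·h/√(8m_eE_n).
E_4 = 1.37 eV = 2.192×10^-19 J, so L = 4·6.63×10^-34/√(8·9.11×10^-31·2.192×10^-19) = 2.10×10^-9 m = 2.10 nm.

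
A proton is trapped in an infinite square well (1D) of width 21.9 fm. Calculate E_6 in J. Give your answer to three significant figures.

For an infinite well E_n = n²h²/(8m_pL²), so E_1 = h²/(8m_pL²) = (6.626×10^-34)²/(8·1.673×10^-27·(2.19×10^-14 m)²) = 6.840×10^-14 J.
Then E_6 = 6²·E_1 = 36·6.840×10^-14 J = 2.46×10^-12 J.

E_6 = 2.46×10^-12 J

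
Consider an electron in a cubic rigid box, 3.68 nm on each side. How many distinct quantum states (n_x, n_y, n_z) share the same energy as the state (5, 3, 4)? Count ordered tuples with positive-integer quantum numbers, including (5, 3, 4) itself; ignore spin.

The level has n_x² + n_y² + n_z² = 50. The ordered positive-integer solutions are (3, 4, 5), (3, 5, 4), (4, 3, 5), (4, 5, 3), (5, 3, 4), (5, 4, 3).
That gives 6 states.

degeneracy = 6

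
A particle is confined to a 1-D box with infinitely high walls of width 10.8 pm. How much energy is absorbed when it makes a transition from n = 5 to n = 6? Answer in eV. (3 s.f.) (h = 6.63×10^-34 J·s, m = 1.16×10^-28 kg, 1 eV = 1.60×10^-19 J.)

E_1 = h²/(8mL²) = 4.061×10^-18 J.
|ΔE| = |5² − 6²|·E_1 = 11·4.061×10^-18 J = 4.467×10^-17 J = 279 eV.

|ΔE| = 279 eV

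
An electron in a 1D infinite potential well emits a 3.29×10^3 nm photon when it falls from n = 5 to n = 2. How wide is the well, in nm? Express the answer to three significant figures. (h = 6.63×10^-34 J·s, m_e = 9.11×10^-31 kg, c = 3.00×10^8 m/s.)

L = 4.58 nm

The photon carries ΔE = hc/λ = 6.63×10^-34·3.00×10^8/3.29×10^-6 m = 6.046×10^-20 J.
Since ΔE = (5² − 2²)E_1, E_1 = 2.879×10^-21 J, and L = h/√(8m_eE_1) = 4.58×10^-9 m = 4.58 nm.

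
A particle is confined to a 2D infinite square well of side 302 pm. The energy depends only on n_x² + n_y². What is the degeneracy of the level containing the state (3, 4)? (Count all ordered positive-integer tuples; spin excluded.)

degeneracy = 2

The level has n_x² + n_y² = 25. The ordered positive-integer solutions are (3, 4), (4, 3).
That gives 2 states.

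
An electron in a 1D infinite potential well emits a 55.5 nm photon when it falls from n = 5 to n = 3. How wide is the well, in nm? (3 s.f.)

The photon carries ΔE = hc/λ = 6.626×10^-34·2.998×10^8/5.55×10^-8 m = 3.579×10^-18 J.
Since ΔE = (5² − 3²)E_1, E_1 = 2.237×10^-19 J, and L = h/√(8m_eE_1) = 5.19×10^-10 m = 0.519 nm.

L = 0.519 nm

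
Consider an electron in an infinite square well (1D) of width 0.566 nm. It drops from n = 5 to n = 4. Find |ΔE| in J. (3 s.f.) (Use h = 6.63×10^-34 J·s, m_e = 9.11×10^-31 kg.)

|ΔE| = 1.69×10^-18 J

E_1 = h²/(8m_eL²) = 1.883×10^-19 J.
|ΔE| = |5² − 4²|·E_1 = 9·1.883×10^-19 J = 1.69×10^-18 J.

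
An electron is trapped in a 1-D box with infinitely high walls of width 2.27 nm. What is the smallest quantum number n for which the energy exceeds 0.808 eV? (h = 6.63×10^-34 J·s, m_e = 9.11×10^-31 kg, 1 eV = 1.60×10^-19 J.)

E_1 = h²/(8m_eL²) = 1.170×10^-20 J = 0.07313 eV.
Need n² > 0.808/0.07313 = 11.05, i.e. n > 3.324.
The smallest integer satisfying this is n = 4.

n = 4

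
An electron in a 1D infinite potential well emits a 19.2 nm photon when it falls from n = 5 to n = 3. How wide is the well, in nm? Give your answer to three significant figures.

L = 0.305 nm

The photon carries ΔE = hc/λ = 6.626×10^-34·2.998×10^8/1.92×10^-8 m = 1.035×10^-17 J.
Since ΔE = (5² − 3²)E_1, E_1 = 6.469×10^-19 J, and L = h/√(8m_eE_1) = 3.05×10^-10 m = 0.305 nm.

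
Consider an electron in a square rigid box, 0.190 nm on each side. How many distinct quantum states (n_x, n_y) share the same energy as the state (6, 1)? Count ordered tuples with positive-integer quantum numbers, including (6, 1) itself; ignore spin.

degeneracy = 2

The level has n_x² + n_y² = 37. The ordered positive-integer solutions are (1, 6), (6, 1).
That gives 2 states.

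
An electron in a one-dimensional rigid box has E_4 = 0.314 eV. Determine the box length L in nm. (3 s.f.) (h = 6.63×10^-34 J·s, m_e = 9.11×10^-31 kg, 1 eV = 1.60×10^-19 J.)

From E_n = n²h²/(8m_eL²), L = n·h/√(8m_eE_n).
E_4 = 0.314 eV = 5.024×10^-20 J, so L = 4·6.63×10^-34/√(8·9.11×10^-31·5.024×10^-20) = 4.38×10^-9 m = 4.38 nm.

L = 4.38 nm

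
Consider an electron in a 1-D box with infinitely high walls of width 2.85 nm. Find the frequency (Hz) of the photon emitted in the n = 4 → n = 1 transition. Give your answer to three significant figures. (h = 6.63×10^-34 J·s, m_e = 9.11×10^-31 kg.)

E_1 = h²/(8m_eL²) = 7.426×10^-21 J and ΔE = (4² − 1²)E_1 = 1.114×10^-19 J.
f = ΔE/h = 1.114×10^-19/6.63×10^-34 = 1.68×10^14 Hz.

f = 1.68×10^14 Hz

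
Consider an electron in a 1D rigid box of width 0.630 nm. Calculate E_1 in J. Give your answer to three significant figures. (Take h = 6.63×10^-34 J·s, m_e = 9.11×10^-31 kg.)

E_1 = 1.52×10^-19 J

For an infinite well E_n = n²h²/(8m_eL²), so E_1 = h²/(8m_eL²) = (6.63×10^-34)²/(8·9.11×10^-31·(6.30×10^-10 m)²) = 1.520×10^-19 J.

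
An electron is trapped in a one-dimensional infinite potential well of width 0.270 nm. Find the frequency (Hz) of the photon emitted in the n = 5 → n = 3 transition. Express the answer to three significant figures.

E_1 = h²/(8m_eL²) = 8.264×10^-19 J and ΔE = (5² − 3²)E_1 = 1.322×10^-17 J.
f = ΔE/h = 1.322×10^-17/6.626×10^-34 = 2.00×10^16 Hz.

f = 2.00×10^16 Hz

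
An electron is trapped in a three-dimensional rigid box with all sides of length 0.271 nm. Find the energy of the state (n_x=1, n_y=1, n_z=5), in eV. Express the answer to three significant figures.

E = 138 eV

For a 3D rectangular well E = (h²/8m_e)·Σ n_i²/L_i² = (6.626×10^-34)²/(8·9.109×10^-31) · [1²/(0.271 nm)² + 1²/(0.271 nm)² + 5²/(0.271 nm)²].
Evaluating gives E = 2.215×10^-17 J = 138 eV.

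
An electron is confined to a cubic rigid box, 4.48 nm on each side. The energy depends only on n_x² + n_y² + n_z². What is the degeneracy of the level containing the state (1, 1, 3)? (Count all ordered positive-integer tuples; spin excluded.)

degeneracy = 3

The level has n_x² + n_y² + n_z² = 11. The ordered positive-integer solutions are (1, 1, 3), (1, 3, 1), (3, 1, 1).
That gives 3 states.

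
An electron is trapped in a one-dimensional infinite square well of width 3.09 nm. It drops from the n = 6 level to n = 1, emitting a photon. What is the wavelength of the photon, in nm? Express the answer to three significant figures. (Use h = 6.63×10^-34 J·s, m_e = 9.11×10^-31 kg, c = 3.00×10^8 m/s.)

λ = 900 nm

E_1 = h²/(8m_eL²) = 6.317×10^-21 J, so ΔE = (6² − 1²)E_1 = 2.211×10^-19 J.
λ = hc/ΔE = (6.63×10^-34·3.00×10^8)/2.211×10^-19 = 9.00×10^-7 m = 900 nm.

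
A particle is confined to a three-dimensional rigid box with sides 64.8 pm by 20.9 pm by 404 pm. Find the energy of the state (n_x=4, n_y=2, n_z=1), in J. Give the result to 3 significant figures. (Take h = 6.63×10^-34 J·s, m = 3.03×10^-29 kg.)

E = 2.35×10^-17 J

For a 3D rectangular well E = (h²/8m)·Σ n_i²/L_i² = (6.63×10^-34)²/(8·3.03×10^-29) · [4²/(64.8 pm)² + 2²/(20.9 pm)² + 1²/(404 pm)²].
Evaluating gives E = 2.35×10^-17 J.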